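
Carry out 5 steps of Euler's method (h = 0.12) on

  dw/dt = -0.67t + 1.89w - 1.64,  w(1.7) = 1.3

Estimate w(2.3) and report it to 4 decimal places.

0.8760

Euler: w_{n+1} = w_n + h·f(t_n, w_n).
t=1.700000, w=1.300000: f=-0.322000 → w ← 1.300000 + 0.12·(-0.322000) = 1.261360
t=1.820000, w=1.261360: f=-0.475430 → w ← 1.261360 + 0.12·(-0.475430) = 1.204308
t=1.940000, w=1.204308: f=-0.663657 → w ← 1.204308 + 0.12·(-0.663657) = 1.124670
t=2.060000, w=1.124670: f=-0.894574 → w ← 1.124670 + 0.12·(-0.894574) = 1.017321
t=2.180000, w=1.017321: f=-1.177864 → w ← 1.017321 + 0.12·(-1.177864) = 0.875977
w(2.3) ≈ 0.8760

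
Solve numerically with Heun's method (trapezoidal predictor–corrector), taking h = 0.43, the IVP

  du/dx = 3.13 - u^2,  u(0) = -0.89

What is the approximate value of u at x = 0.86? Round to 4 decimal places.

1.0650

Heun: k1 = f(x_n, u_n); k2 = f(x_n + h, u_n + h·k1); u_{n+1} = u_n + (h/2)·(k1 + k2).
x=0.000000, u=-0.890000:
  k1 = f(0.000000, -0.890000) = 2.337900
  k2 = f(0.430000, 0.115297) = 3.116707
  u ← -0.890000 + (0.43/2)·(2.337900 + 3.116707) = 0.282740
x=0.430000, u=0.282740:
  k1 = f(0.430000, 0.282740) = 3.050058
  k2 = f(0.860000, 1.594265) = 0.588318
  u ← 0.282740 + (0.43/2)·(3.050058 + 0.588318) = 1.064991
u(0.86) ≈ 1.0650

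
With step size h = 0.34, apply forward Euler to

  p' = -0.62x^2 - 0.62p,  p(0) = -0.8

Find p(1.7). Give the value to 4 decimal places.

Euler: p_{n+1} = p_n + h·f(x_n, p_n).
x=0.000000, p=-0.800000: f=0.496000 → p ← -0.800000 + 0.34·0.496000 = -0.631360
x=0.340000, p=-0.631360: f=0.319771 → p ← -0.631360 + 0.34·0.319771 = -0.522638
x=0.680000, p=-0.522638: f=0.037347 → p ← -0.522638 + 0.34·0.037347 = -0.509940
x=1.020000, p=-0.509940: f=-0.328885 → p ← -0.509940 + 0.34·(-0.328885) = -0.621761
x=1.360000, p=-0.621761: f=-0.761260 → p ← -0.621761 + 0.34·(-0.761260) = -0.880589
p(1.7) ≈ -0.8806

-0.8806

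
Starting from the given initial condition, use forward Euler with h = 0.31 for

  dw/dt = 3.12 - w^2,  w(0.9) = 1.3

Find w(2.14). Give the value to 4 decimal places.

Euler: w_{n+1} = w_n + h·f(t_n, w_n).
t=0.900000, w=1.300000: f=1.430000 → w ← 1.300000 + 0.31·1.430000 = 1.743300
t=1.210000, w=1.743300: f=0.080905 → w ← 1.743300 + 0.31·0.080905 = 1.768381
t=1.520000, w=1.768381: f=-0.007170 → w ← 1.768381 + 0.31·(-0.007170) = 1.766158
t=1.830000, w=1.766158: f=0.000686 → w ← 1.766158 + 0.31·0.000686 = 1.766371
w(2.14) ≈ 1.7664

1.7664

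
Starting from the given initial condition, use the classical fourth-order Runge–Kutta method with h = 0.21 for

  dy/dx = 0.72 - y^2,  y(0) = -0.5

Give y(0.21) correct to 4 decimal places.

-0.3910

RK4: k1 = f(x_n, y_n); k2 = f(x_n + h/2, y_n + (h/2)·k1); k3 = f(x_n + h/2, y_n + (h/2)·k2); k4 = f(x_n + h, y_n + h·k3); y_{n+1} = y_n + (h/6)·(k1 + 2k2 + 2k3 + k4).
x=0.000000, y=-0.500000:
  k1 = f(0.000000, -0.500000) = 0.470000
  k2 = f(0.105000, -0.450650) = 0.516915
  k3 = f(0.105000, -0.445724) = 0.521330
  k4 = f(0.210000, -0.390521) = 0.567494
  y ← -0.500000 + (0.21/6)·(k1 + 2k2 + 2k3 + k4) = -0.391011
y(0.21) ≈ -0.3910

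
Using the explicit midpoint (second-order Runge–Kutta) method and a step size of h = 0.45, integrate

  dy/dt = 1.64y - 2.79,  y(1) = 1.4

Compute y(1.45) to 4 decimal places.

1.0957

Midpoint: k1 = f(t_n, y_n); k2 = f(t_n + h/2, y_n + (h/2)·k1); y_{n+1} = y_n + h·k2.
t=1.000000, y=1.400000:
  k1 = f(1.000000, 1.400000) = -0.494000
  k2 = f(1.225000, 1.288850) = -0.676286
  y ← 1.400000 + 0.45·(-0.676286) = 1.095671
y(1.45) ≈ 1.0957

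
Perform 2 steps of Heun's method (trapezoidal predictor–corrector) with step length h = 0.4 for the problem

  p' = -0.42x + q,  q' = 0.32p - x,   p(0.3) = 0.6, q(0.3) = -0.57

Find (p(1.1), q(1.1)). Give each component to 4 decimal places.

Heun on (p,q): k1 = f(x_n, state_n); k2 = f(x_n + h, state_n + h·k1); state_{n+1} = state_n + (h/2)·(k1 + k2).
0.300000: (0.600000, -0.570000)
  k1 = (-0.696000, -0.108000)
  predictor → (0.321600, -0.613200)
  k2 = (-0.907200, -0.597088)
  → (0.279360, -0.711018)
0.700000: (0.279360, -0.711018)
  k1 = (-1.005018, -0.610605)
  predictor → (-0.122647, -0.955260)
  k2 = (-1.417260, -1.139247)
  → (-0.205095, -1.060988)
(p(1.1), q(1.1)) ≈ (-0.2051, -1.0610)

-0.2051, -1.0610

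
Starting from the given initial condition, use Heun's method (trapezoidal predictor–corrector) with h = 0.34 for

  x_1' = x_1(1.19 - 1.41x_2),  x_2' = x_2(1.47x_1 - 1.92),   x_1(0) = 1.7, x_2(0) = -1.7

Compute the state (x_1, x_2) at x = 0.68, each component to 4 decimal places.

48.5193, -39.6520

Heun on (x_1,x_2): k1 = f(x_n, state_n); k2 = f(x_n + h, state_n + h·k1); state_{n+1} = state_n + (h/2)·(k1 + k2).
0.000000: (1.700000, -1.700000)
  k1 = (6.097900, -0.984300)
  predictor → (3.773286, -2.034662)
  k2 = (15.315290, -7.379171)
  → (5.340242, -3.121790)
0.340000: (5.340242, -3.121790)
  k1 = (29.861161, -18.512702)
  predictor → (15.493037, -9.416109)
  k2 = (224.133326, -196.370731)
  → (48.519305, -39.651974)
(x_1(0.68), x_2(0.68)) ≈ (48.5193, -39.6520)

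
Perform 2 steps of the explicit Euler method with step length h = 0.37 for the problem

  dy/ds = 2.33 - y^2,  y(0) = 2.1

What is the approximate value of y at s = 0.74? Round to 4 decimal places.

1.5376

Euler: y_{n+1} = y_n + h·f(s_n, y_n).
s=0.000000, y=2.100000: f=-2.080000 → y ← 2.100000 + 0.37·(-2.080000) = 1.330400
s=0.370000, y=1.330400: f=0.560036 → y ← 1.330400 + 0.37·0.560036 = 1.537613
y(0.74) ≈ 1.5376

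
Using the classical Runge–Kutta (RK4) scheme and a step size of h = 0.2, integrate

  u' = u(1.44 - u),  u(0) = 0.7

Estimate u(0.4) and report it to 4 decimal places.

0.9032

RK4: k1 = f(x_n, u_n); k2 = f(x_n + h/2, u_n + (h/2)·k1); k3 = f(x_n + h/2, u_n + (h/2)·k2); k4 = f(x_n + h, u_n + h·k3); u_{n+1} = u_n + (h/6)·(k1 + 2k2 + 2k3 + k4).
x=0.000000, u=0.700000:
  k1 = f(0.000000, 0.700000) = 0.518000
  k2 = f(0.100000, 0.751800) = 0.517389
  k3 = f(0.100000, 0.751739) = 0.517393
  k4 = f(0.200000, 0.803479) = 0.511431
  u ← 0.700000 + (0.2/6)·(k1 + 2k2 + 2k3 + k4) = 0.803300
x=0.200000, u=0.803300:
  k1 = f(0.200000, 0.803300) = 0.511461
  k2 = f(0.300000, 0.854446) = 0.500324
  k3 = f(0.300000, 0.853332) = 0.500623
  k4 = f(0.400000, 0.903424) = 0.484756
  u ← 0.803300 + (0.2/6)·(k1 + 2k2 + 2k3 + k4) = 0.903237
u(0.4) ≈ 0.9032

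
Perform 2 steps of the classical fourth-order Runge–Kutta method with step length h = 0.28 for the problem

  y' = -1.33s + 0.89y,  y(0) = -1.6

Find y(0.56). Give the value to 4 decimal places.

RK4: k1 = f(s_n, y_n); k2 = f(s_n + h/2, y_n + (h/2)·k1); k3 = f(s_n + h/2, y_n + (h/2)·k2); k4 = f(s_n + h, y_n + h·k3); y_{n+1} = y_n + (h/6)·(k1 + 2k2 + 2k3 + k4).
s=0.000000, y=-1.600000:
  k1 = f(0.000000, -1.600000) = -1.424000
  k2 = f(0.140000, -1.799360) = -1.787630
  k3 = f(0.140000, -1.850268) = -1.832939
  k4 = f(0.280000, -2.113223) = -2.253168
  y ← -1.600000 + (0.28/6)·(k1 + 2k2 + 2k3 + k4) = -2.109521
s=0.280000, y=-2.109521:
  k1 = f(0.280000, -2.109521) = -2.249874
  k2 = f(0.420000, -2.424503) = -2.716408
  k3 = f(0.420000, -2.489818) = -2.774538
  k4 = f(0.560000, -2.886392) = -3.313689
  y ← -2.109521 + (0.28/6)·(k1 + 2k2 + 2k3 + k4) = -2.881642
y(0.56) ≈ -2.8816

-2.8816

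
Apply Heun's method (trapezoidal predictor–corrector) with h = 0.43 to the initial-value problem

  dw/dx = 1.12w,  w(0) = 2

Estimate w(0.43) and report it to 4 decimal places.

Heun: k1 = f(x_n, w_n); k2 = f(x_n + h, w_n + h·k1); w_{n+1} = w_n + (h/2)·(k1 + k2).
x=0.000000, w=2.000000:
  k1 = f(0.000000, 2.000000) = 2.240000
  k2 = f(0.430000, 2.963200) = 3.318784
  w ← 2.000000 + (0.43/2)·(2.240000 + 3.318784) = 3.195139
w(0.43) ≈ 3.1951

3.1951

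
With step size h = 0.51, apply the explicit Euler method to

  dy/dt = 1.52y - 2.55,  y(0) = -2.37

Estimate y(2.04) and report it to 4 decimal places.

-38.5190

Euler: y_{n+1} = y_n + h·f(t_n, y_n).
t=0.000000, y=-2.370000: f=-6.152400 → y ← -2.370000 + 0.51·(-6.152400) = -5.507724
t=0.510000, y=-5.507724: f=-10.921740 → y ← -5.507724 + 0.51·(-10.921740) = -11.077812
t=1.020000, y=-11.077812: f=-19.388274 → y ← -11.077812 + 0.51·(-19.388274) = -20.965831
t=1.530000, y=-20.965831: f=-34.418063 → y ← -20.965831 + 0.51·(-34.418063) = -38.519044
y(2.04) ≈ -38.5190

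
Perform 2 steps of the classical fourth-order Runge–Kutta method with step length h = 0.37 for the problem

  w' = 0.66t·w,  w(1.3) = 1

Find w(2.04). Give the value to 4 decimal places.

RK4: k1 = f(t_n, w_n); k2 = f(t_n + h/2, w_n + (h/2)·k1); k3 = f(t_n + h/2, w_n + (h/2)·k2); k4 = f(t_n + h, w_n + h·k3); w_{n+1} = w_n + (h/6)·(k1 + 2k2 + 2k3 + k4).
t=1.300000, w=1.000000:
  k1 = f(1.300000, 1.000000) = 0.858000
  k2 = f(1.485000, 1.158730) = 1.135671
  k3 = f(1.485000, 1.210099) = 1.186018
  k4 = f(1.670000, 1.438827) = 1.585875
  w ← 1.000000 + (0.37/6)·(k1 + 2k2 + 2k3 + k4) = 1.437047
t=1.670000, w=1.437047:
  k1 = f(1.670000, 1.437047) = 1.583914
  k2 = f(1.855000, 1.730071) = 2.118126
  k3 = f(1.855000, 1.828901) = 2.239123
  k4 = f(2.040000, 2.265523) = 3.050300
  w ← 1.437047 + (0.37/6)·(k1 + 2k2 + 2k3 + k4) = 2.260218
w(2.04) ≈ 2.2602

2.2602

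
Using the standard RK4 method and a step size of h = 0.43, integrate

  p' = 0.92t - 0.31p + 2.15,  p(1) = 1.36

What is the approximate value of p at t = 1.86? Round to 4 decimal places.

3.6712

RK4: k1 = f(t_n, p_n); k2 = f(t_n + h/2, p_n + (h/2)·k1); k3 = f(t_n + h/2, p_n + (h/2)·k2); k4 = f(t_n + h, p_n + h·k3); p_{n+1} = p_n + (h/6)·(k1 + 2k2 + 2k3 + k4).
t=1.000000, p=1.360000:
  k1 = f(1.000000, 1.360000) = 2.648400
  k2 = f(1.215000, 1.929406) = 2.669684
  k3 = f(1.215000, 1.933982) = 2.668266
  k4 = f(1.430000, 2.507354) = 2.688320
  p ← 1.360000 + (0.43/6)·(k1 + 2k2 + 2k3 + k4) = 2.507571
t=1.430000, p=2.507571:
  k1 = f(1.430000, 2.507571) = 2.688253
  k2 = f(1.645000, 3.085545) = 2.706881
  k3 = f(1.645000, 3.089550) = 2.705639
  k4 = f(1.860000, 3.670996) = 2.723191
  p ← 2.507571 + (0.43/6)·(k1 + 2k2 + 2k3 + k4) = 3.671186
p(1.86) ≈ 3.6712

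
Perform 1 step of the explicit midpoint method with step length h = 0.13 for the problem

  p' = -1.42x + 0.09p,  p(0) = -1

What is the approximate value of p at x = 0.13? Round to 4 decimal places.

-1.0238

Midpoint: k1 = f(x_n, p_n); k2 = f(x_n + h/2, p_n + (h/2)·k1); p_{n+1} = p_n + h·k2.
x=0.000000, p=-1.000000:
  k1 = f(0.000000, -1.000000) = -0.090000
  k2 = f(0.065000, -1.005850) = -0.182826
  p ← -1.000000 + 0.13·(-0.182826) = -1.023767
p(0.13) ≈ -1.0238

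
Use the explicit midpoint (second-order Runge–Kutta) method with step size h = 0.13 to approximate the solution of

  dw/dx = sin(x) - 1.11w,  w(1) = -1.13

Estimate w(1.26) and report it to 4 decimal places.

-0.6436

Midpoint: k1 = f(x_n, w_n); k2 = f(x_n + h/2, w_n + (h/2)·k1); w_{n+1} = w_n + h·k2.
x=1.000000, w=-1.130000:
  k1 = f(1.000000, -1.130000) = 2.095771
  k2 = f(1.065000, -0.993775) = 1.977879
  w ← -1.130000 + 0.13·1.977879 = -0.872876
x=1.130000, w=-0.872876:
  k1 = f(1.130000, -0.872876) = 1.873304
  k2 = f(1.195000, -0.751111) = 1.763949
  w ← -0.872876 + 0.13·1.763949 = -0.643562
w(1.26) ≈ -0.6436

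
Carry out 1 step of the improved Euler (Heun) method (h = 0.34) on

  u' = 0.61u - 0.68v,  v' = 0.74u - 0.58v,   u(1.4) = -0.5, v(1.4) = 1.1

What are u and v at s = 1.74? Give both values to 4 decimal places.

-0.8555, 0.7460

Heun on (u,v): k1 = f(s_n, state_n); k2 = f(s_n + h, state_n + h·k1); state_{n+1} = state_n + (h/2)·(k1 + k2).
1.400000: (-0.500000, 1.100000)
  k1 = (-1.053000, -1.008000)
  predictor → (-0.858020, 0.757280)
  k2 = (-1.038343, -1.074157)
  → (-0.855528, 0.746033)
(u(1.74), v(1.74)) ≈ (-0.8555, 0.7460)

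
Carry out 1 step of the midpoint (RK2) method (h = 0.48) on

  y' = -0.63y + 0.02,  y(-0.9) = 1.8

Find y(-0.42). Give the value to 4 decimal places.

1.3461

Midpoint: k1 = f(x_n, y_n); k2 = f(x_n + h/2, y_n + (h/2)·k1); y_{n+1} = y_n + h·k2.
x=-0.900000, y=1.800000:
  k1 = f(-0.900000, 1.800000) = -1.114000
  k2 = f(-0.660000, 1.532640) = -0.945563
  y ← 1.800000 + 0.48·(-0.945563) = 1.346130
y(-0.42) ≈ 1.3461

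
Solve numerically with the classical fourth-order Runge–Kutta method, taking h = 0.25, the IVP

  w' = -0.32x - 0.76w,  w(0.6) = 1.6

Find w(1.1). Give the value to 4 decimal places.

0.9789

RK4: k1 = f(x_n, w_n); k2 = f(x_n + h/2, w_n + (h/2)·k1); k3 = f(x_n + h/2, w_n + (h/2)·k2); k4 = f(x_n + h, w_n + h·k3); w_{n+1} = w_n + (h/6)·(k1 + 2k2 + 2k3 + k4).
x=0.600000, w=1.600000:
  k1 = f(0.600000, 1.600000) = -1.408000
  k2 = f(0.725000, 1.424000) = -1.314240
  k3 = f(0.725000, 1.435720) = -1.323147
  k4 = f(0.850000, 1.269213) = -1.236602
  w ← 1.600000 + (0.25/6)·(k1 + 2k2 + 2k3 + k4) = 1.270026
x=0.850000, w=1.270026:
  k1 = f(0.850000, 1.270026) = -1.237220
  k2 = f(0.975000, 1.115374) = -1.159684
  k3 = f(0.975000, 1.125065) = -1.167050
  k4 = f(1.100000, 0.978264) = -1.095480
  w ← 1.270026 + (0.25/6)·(k1 + 2k2 + 2k3 + k4) = 0.978936
w(1.1) ≈ 0.9789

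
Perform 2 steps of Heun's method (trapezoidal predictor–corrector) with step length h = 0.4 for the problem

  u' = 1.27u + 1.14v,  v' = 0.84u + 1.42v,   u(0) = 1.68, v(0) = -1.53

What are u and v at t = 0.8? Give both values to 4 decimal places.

1.7657, -2.4888

Heun on (u,v): k1 = f(t_n, state_n); k2 = f(t_n + h, state_n + h·k1); state_{n+1} = state_n + (h/2)·(k1 + k2).
0.000000: (1.680000, -1.530000)
  k1 = (0.389400, -0.761400)
  predictor → (1.835760, -1.834560)
  k2 = (0.240017, -1.063037)
  → (1.805883, -1.894887)
0.400000: (1.805883, -1.894887)
  k1 = (0.133300, -1.173798)
  predictor → (1.859203, -2.364407)
  k2 = (-0.334235, -1.795726)
  → (1.765696, -2.488792)
(u(0.8), v(0.8)) ≈ (1.7657, -2.4888)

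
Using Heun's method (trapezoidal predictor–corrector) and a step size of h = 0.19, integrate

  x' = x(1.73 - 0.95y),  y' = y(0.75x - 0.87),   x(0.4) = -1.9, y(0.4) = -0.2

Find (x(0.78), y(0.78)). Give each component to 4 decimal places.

-3.7917, -0.0721

Heun on (x,y): k1 = f(t_n, state_n); k2 = f(t_n + h, state_n + h·k1); state_{n+1} = state_n + (h/2)·(k1 + k2).
0.400000: (-1.900000, -0.200000)
  k1 = (-3.648000, 0.459000)
  predictor → (-2.593120, -0.112790)
  k2 = (-4.763952, 0.317486)
  → (-2.699135, -0.126234)
0.590000: (-2.699135, -0.126234)
  k1 = (-4.993190, 0.365365)
  predictor → (-3.647842, -0.056814)
  k2 = (-6.507654, 0.204866)
  → (-3.791716, -0.072062)
(x(0.78), y(0.78)) ≈ (-3.7917, -0.0721)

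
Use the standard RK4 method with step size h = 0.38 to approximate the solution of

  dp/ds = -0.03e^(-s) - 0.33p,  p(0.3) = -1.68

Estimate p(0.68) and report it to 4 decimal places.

-1.4886

RK4: k1 = f(s_n, p_n); k2 = f(s_n + h/2, p_n + (h/2)·k1); k3 = f(s_n + h/2, p_n + (h/2)·k2); k4 = f(s_n + h, p_n + h·k3); p_{n+1} = p_n + (h/6)·(k1 + 2k2 + 2k3 + k4).
s=0.300000, p=-1.680000:
  k1 = f(0.300000, -1.680000) = 0.532175
  k2 = f(0.490000, -1.578887) = 0.502654
  k3 = f(0.490000, -1.584496) = 0.504505
  k4 = f(0.680000, -1.488288) = 0.475937
  p ← -1.680000 + (0.38/6)·(k1 + 2k2 + 2k3 + k4) = -1.488579
p(0.68) ≈ -1.4886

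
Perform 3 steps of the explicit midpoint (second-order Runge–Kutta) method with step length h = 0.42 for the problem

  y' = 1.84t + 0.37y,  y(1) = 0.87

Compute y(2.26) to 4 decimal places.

Midpoint: k1 = f(t_n, y_n); k2 = f(t_n + h/2, y_n + (h/2)·k1); y_{n+1} = y_n + h·k2.
t=1.000000, y=0.870000:
  k1 = f(1.000000, 0.870000) = 2.161900
  k2 = f(1.210000, 1.323999) = 2.716280
  y ← 0.870000 + 0.42·2.716280 = 2.010837
t=1.420000, y=2.010837:
  k1 = f(1.420000, 2.010837) = 3.356810
  k2 = f(1.630000, 2.715768) = 4.004034
  y ← 2.010837 + 0.42·4.004034 = 3.692532
t=1.840000, y=3.692532:
  k1 = f(1.840000, 3.692532) = 4.751837
  k2 = f(2.050000, 4.690417) = 5.507454
  y ← 3.692532 + 0.42·5.507454 = 6.005663
y(2.26) ≈ 6.0057

6.0057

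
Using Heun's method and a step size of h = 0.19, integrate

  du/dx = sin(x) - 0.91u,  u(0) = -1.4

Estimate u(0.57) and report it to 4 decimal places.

-0.7006

Heun: k1 = f(x_n, u_n); k2 = f(x_n + h, u_n + h·k1); u_{n+1} = u_n + (h/2)·(k1 + k2).
x=0.000000, u=-1.400000:
  k1 = f(0.000000, -1.400000) = 1.274000
  k2 = f(0.190000, -1.157940) = 1.242584
  u ← -1.400000 + (0.19/2)·(1.274000 + 1.242584) = -1.160924
x=0.190000, u=-1.160924:
  k1 = f(0.190000, -1.160924) = 1.245300
  k2 = f(0.380000, -0.924317) = 1.212049
  u ← -1.160924 + (0.19/2)·(1.245300 + 1.212049) = -0.927476
x=0.380000, u=-0.927476:
  k1 = f(0.380000, -0.927476) = 1.214924
  k2 = f(0.570000, -0.696641) = 1.173575
  u ← -0.927476 + (0.19/2)·(1.214924 + 1.173575) = -0.700569
u(0.57) ≈ -0.7006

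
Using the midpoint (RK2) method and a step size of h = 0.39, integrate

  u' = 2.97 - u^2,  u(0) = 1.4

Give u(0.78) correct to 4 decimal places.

Midpoint: k1 = f(x_n, u_n); k2 = f(x_n + h/2, u_n + (h/2)·k1); u_{n+1} = u_n + h·k2.
x=0.000000, u=1.400000:
  k1 = f(0.000000, 1.400000) = 1.010000
  k2 = f(0.195000, 1.596950) = 0.419751
  u ← 1.400000 + 0.39·0.419751 = 1.563703
x=0.390000, u=1.563703:
  k1 = f(0.390000, 1.563703) = 0.524834
  k2 = f(0.585000, 1.666045) = 0.194293
  u ← 1.563703 + 0.39·0.194293 = 1.639477
u(0.78) ≈ 1.6395

1.6395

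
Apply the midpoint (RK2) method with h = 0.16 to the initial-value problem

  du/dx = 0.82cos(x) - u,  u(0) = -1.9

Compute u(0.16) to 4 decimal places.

Midpoint: k1 = f(x_n, u_n); k2 = f(x_n + h/2, u_n + (h/2)·k1); u_{n+1} = u_n + h·k2.
x=0.000000, u=-1.900000:
  k1 = f(0.000000, -1.900000) = 2.720000
  k2 = f(0.080000, -1.682400) = 2.499777
  u ← -1.900000 + 0.16·2.499777 = -1.500036
u(0.16) ≈ -1.5000

-1.5000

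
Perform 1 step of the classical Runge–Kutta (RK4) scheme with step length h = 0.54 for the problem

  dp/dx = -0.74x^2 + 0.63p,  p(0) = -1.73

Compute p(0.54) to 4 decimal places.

-2.4734

RK4: k1 = f(x_n, p_n); k2 = f(x_n + h/2, p_n + (h/2)·k1); k3 = f(x_n + h/2, p_n + (h/2)·k2); k4 = f(x_n + h, p_n + h·k3); p_{n+1} = p_n + (h/6)·(k1 + 2k2 + 2k3 + k4).
x=0.000000, p=-1.730000:
  k1 = f(0.000000, -1.730000) = -1.089900
  k2 = f(0.270000, -2.024273) = -1.329238
  k3 = f(0.270000, -2.088894) = -1.369949
  k4 = f(0.540000, -2.469773) = -1.771741
  p ← -1.730000 + (0.54/6)·(k1 + 2k2 + 2k3 + k4) = -2.473401
p(0.54) ≈ -2.4734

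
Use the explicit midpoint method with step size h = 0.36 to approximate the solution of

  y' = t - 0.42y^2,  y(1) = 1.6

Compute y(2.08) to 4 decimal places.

Midpoint: k1 = f(t_n, y_n); k2 = f(t_n + h/2, y_n + (h/2)·k1); y_{n+1} = y_n + h·k2.
t=1.000000, y=1.600000:
  k1 = f(1.000000, 1.600000) = -0.075200
  k2 = f(1.180000, 1.586464) = 0.122915
  y ← 1.600000 + 0.36·0.122915 = 1.644250
t=1.360000, y=1.644250:
  k1 = f(1.360000, 1.644250) = 0.224506
  k2 = f(1.540000, 1.684661) = 0.348006
  y ← 1.644250 + 0.36·0.348006 = 1.769532
t=1.720000, y=1.769532:
  k1 = f(1.720000, 1.769532) = 0.404878
  k2 = f(1.900000, 1.842410) = 0.474321
  y ← 1.769532 + 0.36·0.474321 = 1.940287
y(2.08) ≈ 1.9403

1.9403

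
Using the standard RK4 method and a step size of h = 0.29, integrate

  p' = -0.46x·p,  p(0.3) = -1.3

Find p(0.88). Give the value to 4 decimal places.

-1.1107

RK4: k1 = f(x_n, p_n); k2 = f(x_n + h/2, p_n + (h/2)·k1); k3 = f(x_n + h/2, p_n + (h/2)·k2); k4 = f(x_n + h, p_n + h·k3); p_{n+1} = p_n + (h/6)·(k1 + 2k2 + 2k3 + k4).
x=0.300000, p=-1.300000:
  k1 = f(0.300000, -1.300000) = 0.179400
  k2 = f(0.445000, -1.273987) = 0.260785
  k3 = f(0.445000, -1.262186) = 0.258370
  k4 = f(0.590000, -1.225073) = 0.332485
  p ← -1.300000 + (0.29/6)·(k1 + 2k2 + 2k3 + k4) = -1.225074
x=0.590000, p=-1.225074:
  k1 = f(0.590000, -1.225074) = 0.332485
  k2 = f(0.735000, -1.176864) = 0.397898
  k3 = f(0.735000, -1.167379) = 0.394691
  k4 = f(0.880000, -1.110614) = 0.449576
  p ← -1.225074 + (0.29/6)·(k1 + 2k2 + 2k3 + k4) = -1.110657
p(0.88) ≈ -1.1107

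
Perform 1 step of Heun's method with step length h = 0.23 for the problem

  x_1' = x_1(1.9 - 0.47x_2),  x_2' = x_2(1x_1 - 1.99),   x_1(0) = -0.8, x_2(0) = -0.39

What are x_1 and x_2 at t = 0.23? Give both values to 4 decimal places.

-1.2592, -0.2139

Heun on (x_1,x_2): k1 = f(t_n, state_n); k2 = f(t_n + h, state_n + h·k1); state_{n+1} = state_n + (h/2)·(k1 + k2).
0.000000: (-0.800000, -0.390000)
  k1 = (-1.666640, 1.088100)
  predictor → (-1.183327, -0.139737)
  k2 = (-2.326038, 0.443431)
  → (-1.259158, -0.213874)
(x_1(0.23), x_2(0.23)) ≈ (-1.2592, -0.2139)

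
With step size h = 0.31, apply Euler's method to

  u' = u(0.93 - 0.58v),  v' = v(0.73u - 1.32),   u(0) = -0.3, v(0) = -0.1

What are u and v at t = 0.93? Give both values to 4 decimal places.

-0.6576, -0.0125

Euler on (u,v): u_{n+1} = u_n + h·u', v_{n+1} = v_n + h·v'.
0.000000: (-0.300000, -0.100000); f=(-0.296400, 0.153900) → (-0.391884, -0.052291)
0.310000: (-0.391884, -0.052291); f=(-0.376337, 0.083983) → (-0.508549, -0.026256)
0.620000: (-0.508549, -0.026256); f=(-0.480695, 0.044406) → (-0.657564, -0.012490)
(u(0.93), v(0.93)) ≈ (-0.6576, -0.0125)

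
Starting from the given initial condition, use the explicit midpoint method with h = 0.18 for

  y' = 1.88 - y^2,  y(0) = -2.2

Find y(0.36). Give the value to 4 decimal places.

-4.9175

Midpoint: k1 = f(s_n, y_n); k2 = f(s_n + h/2, y_n + (h/2)·k1); y_{n+1} = y_n + h·k2.
s=0.000000, y=-2.200000:
  k1 = f(0.000000, -2.200000) = -2.960000
  k2 = f(0.090000, -2.466400) = -4.203129
  y ← -2.200000 + 0.18·(-4.203129) = -2.956563
s=0.180000, y=-2.956563:
  k1 = f(0.180000, -2.956563) = -6.861266
  k2 = f(0.270000, -3.574077) = -10.894028
  y ← -2.956563 + 0.18·(-10.894028) = -4.917488
y(0.36) ≈ -4.9175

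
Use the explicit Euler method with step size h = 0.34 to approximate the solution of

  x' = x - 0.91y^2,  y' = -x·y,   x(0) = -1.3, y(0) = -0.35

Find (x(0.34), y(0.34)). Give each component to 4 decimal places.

-1.7799, -0.5047

Euler on (x,y): x_{n+1} = x_n + h·x', y_{n+1} = y_n + h·y'.
0.000000: (-1.300000, -0.350000); f=(-1.411475, -0.455000) → (-1.779902, -0.504700)
(x(0.34), y(0.34)) ≈ (-1.7799, -0.5047)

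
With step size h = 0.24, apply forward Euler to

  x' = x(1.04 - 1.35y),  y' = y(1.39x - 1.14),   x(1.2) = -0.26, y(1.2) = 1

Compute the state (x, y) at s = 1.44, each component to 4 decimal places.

-0.2407, 0.6397

Euler on (x,y): x_{n+1} = x_n + h·x', y_{n+1} = y_n + h·y'.
1.200000: (-0.260000, 1.000000); f=(0.080600, -1.501400) → (-0.240656, 0.639664)
(x(1.44), y(1.44)) ≈ (-0.2407, 0.6397)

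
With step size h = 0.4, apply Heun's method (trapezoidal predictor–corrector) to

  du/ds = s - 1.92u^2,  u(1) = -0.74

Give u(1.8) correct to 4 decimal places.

-0.3327

Heun: k1 = f(s_n, u_n); k2 = f(s_n + h, u_n + h·k1); u_{n+1} = u_n + (h/2)·(k1 + k2).
s=1.000000, u=-0.740000:
  k1 = f(1.000000, -0.740000) = -0.051392
  k2 = f(1.400000, -0.760557) = 0.289382
  u ← -0.740000 + (0.4/2)·(-0.051392 + 0.289382) = -0.692402
s=1.400000, u=-0.692402:
  k1 = f(1.400000, -0.692402) = 0.479513
  k2 = f(1.800000, -0.500597) = 1.318853
  u ← -0.692402 + (0.4/2)·(0.479513 + 1.318853) = -0.332729
u(1.8) ≈ -0.3327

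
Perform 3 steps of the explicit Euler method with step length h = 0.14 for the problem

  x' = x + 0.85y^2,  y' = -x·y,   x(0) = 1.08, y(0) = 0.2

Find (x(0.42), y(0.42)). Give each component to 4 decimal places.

Euler on (x,y): x_{n+1} = x_n + h·x', y_{n+1} = y_n + h·y'.
0.000000: (1.080000, 0.200000); f=(1.114000, -0.216000) → (1.235960, 0.169760)
0.140000: (1.235960, 0.169760); f=(1.260456, -0.209817) → (1.412424, 0.140386)
0.280000: (1.412424, 0.140386); f=(1.429176, -0.198284) → (1.612508, 0.112626)
(x(0.42), y(0.42)) ≈ (1.6125, 0.1126)

1.6125, 0.1126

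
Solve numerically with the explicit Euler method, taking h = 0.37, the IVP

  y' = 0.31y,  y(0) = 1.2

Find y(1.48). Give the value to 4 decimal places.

1.8527

Euler: y_{n+1} = y_n + h·f(x_n, y_n).
x=0.000000, y=1.200000: f=0.372000 → y ← 1.200000 + 0.37·0.372000 = 1.337640
x=0.370000, y=1.337640: f=0.414668 → y ← 1.337640 + 0.37·0.414668 = 1.491067
x=0.740000, y=1.491067: f=0.462231 → y ← 1.491067 + 0.37·0.462231 = 1.662093
x=1.110000, y=1.662093: f=0.515249 → y ← 1.662093 + 0.37·0.515249 = 1.852735
y(1.48) ≈ 1.8527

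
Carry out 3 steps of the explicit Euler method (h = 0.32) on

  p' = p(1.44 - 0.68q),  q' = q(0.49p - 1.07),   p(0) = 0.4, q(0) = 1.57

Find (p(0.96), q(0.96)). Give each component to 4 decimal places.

0.6970, 0.6114

Euler on (p,q): p_{n+1} = p_n + h·p', q_{n+1} = q_n + h·q'.
0.000000: (0.400000, 1.570000); f=(0.148960, -1.372180) → (0.447667, 1.130902)
0.320000: (0.447667, 1.130902); f=(0.300379, -0.961994) → (0.543788, 0.823064)
0.640000: (0.543788, 0.823064); f=(0.478706, -0.661368) → (0.696974, 0.611426)
(p(0.96), q(0.96)) ≈ (0.6970, 0.6114)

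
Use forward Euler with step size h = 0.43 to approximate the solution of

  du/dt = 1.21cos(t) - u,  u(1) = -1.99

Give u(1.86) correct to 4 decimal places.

Euler: u_{n+1} = u_n + h·f(t_n, u_n).
t=1.000000, u=-1.990000: f=2.643766 → u ← -1.990000 + 0.43·2.643766 = -0.853181
t=1.430000, u=-0.853181: f=1.022982 → u ← -0.853181 + 0.43·1.022982 = -0.413298
u(1.86) ≈ -0.4133

-0.4133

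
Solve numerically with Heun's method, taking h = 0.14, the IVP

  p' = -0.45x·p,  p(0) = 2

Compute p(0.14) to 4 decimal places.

Heun: k1 = f(x_n, p_n); k2 = f(x_n + h, p_n + h·k1); p_{n+1} = p_n + (h/2)·(k1 + k2).
x=0.000000, p=2.000000:
  k1 = f(0.000000, 2.000000) = 0.000000
  k2 = f(0.140000, 2.000000) = -0.126000
  p ← 2.000000 + (0.14/2)·(0.000000 + (-0.126000)) = 1.991180
p(0.14) ≈ 1.9912

1.9912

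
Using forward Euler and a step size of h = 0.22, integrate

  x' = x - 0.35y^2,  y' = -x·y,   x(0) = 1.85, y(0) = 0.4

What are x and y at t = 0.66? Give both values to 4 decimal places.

3.3346, 0.0478

Euler on (x,y): x_{n+1} = x_n + h·x', y_{n+1} = y_n + h·y'.
0.000000: (1.850000, 0.400000); f=(1.794000, -0.740000) → (2.244680, 0.237200)
0.220000: (2.244680, 0.237200); f=(2.224988, -0.532438) → (2.734177, 0.120064)
0.440000: (2.734177, 0.120064); f=(2.729132, -0.328275) → (3.334586, 0.047843)
(x(0.66), y(0.66)) ≈ (3.3346, 0.0478)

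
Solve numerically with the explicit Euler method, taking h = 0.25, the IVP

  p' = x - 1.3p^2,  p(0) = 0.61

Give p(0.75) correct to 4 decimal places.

Euler: p_{n+1} = p_n + h·f(x_n, p_n).
x=0.000000, p=0.610000: f=-0.483730 → p ← 0.610000 + 0.25·(-0.483730) = 0.489067
x=0.250000, p=0.489067: f=-0.060943 → p ← 0.489067 + 0.25·(-0.060943) = 0.473832
x=0.500000, p=0.473832: f=0.208129 → p ← 0.473832 + 0.25·0.208129 = 0.525864
p(0.75) ≈ 0.5259

0.5259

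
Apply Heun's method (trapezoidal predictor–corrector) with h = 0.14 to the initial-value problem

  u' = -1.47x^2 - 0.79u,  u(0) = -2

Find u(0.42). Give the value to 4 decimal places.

Heun: k1 = f(x_n, u_n); k2 = f(x_n + h, u_n + h·k1); u_{n+1} = u_n + (h/2)·(k1 + k2).
x=0.000000, u=-2.000000:
  k1 = f(0.000000, -2.000000) = 1.580000
  k2 = f(0.140000, -1.778800) = 1.376440
  u ← -2.000000 + (0.14/2)·(1.580000 + 1.376440) = -1.793049
x=0.140000, u=-1.793049:
  k1 = f(0.140000, -1.793049) = 1.387697
  k2 = f(0.280000, -1.598772) = 1.147782
  u ← -1.793049 + (0.14/2)·(1.387697 + 1.147782) = -1.615566
x=0.280000, u=-1.615566:
  k1 = f(0.280000, -1.615566) = 1.161049
  k2 = f(0.420000, -1.453019) = 0.888577
  u ← -1.615566 + (0.14/2)·(1.161049 + 0.888577) = -1.472092
u(0.42) ≈ -1.4721

-1.4721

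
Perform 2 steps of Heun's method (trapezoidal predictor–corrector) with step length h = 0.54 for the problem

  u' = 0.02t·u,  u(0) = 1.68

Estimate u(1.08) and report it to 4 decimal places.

1.6997

Heun: k1 = f(t_n, u_n); k2 = f(t_n + h, u_n + h·k1); u_{n+1} = u_n + (h/2)·(k1 + k2).
t=0.000000, u=1.680000:
  k1 = f(0.000000, 1.680000) = 0.000000
  k2 = f(0.540000, 1.680000) = 0.018144
  u ← 1.680000 + (0.54/2)·(0.000000 + 0.018144) = 1.684899
t=0.540000, u=1.684899:
  k1 = f(0.540000, 1.684899) = 0.018197
  k2 = f(1.080000, 1.694725) = 0.036606
  u ← 1.684899 + (0.54/2)·(0.018197 + 0.036606) = 1.699696
u(1.08) ≈ 1.6997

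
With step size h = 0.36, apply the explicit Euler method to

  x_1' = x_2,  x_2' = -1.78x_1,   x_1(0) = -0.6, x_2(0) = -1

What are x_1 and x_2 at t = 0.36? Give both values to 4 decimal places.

-0.9600, -0.6155

Euler on (x_1,x_2): x_1_{n+1} = x_1_n + h·x_1', x_2_{n+1} = x_2_n + h·x_2'.
0.000000: (-0.600000, -1.000000); f=(-1.000000, 1.068000) → (-0.960000, -0.615520)
(x_1(0.36), x_2(0.36)) ≈ (-0.9600, -0.6155)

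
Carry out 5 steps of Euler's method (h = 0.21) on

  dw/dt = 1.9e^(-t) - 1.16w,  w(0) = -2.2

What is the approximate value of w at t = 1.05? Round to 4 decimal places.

0.2088

Euler: w_{n+1} = w_n + h·f(t_n, w_n).
t=0.000000, w=-2.200000: f=4.452000 → w ← -2.200000 + 0.21·4.452000 = -1.265080
t=0.210000, w=-1.265080: f=3.007603 → w ← -1.265080 + 0.21·3.007603 = -0.633483
t=0.420000, w=-0.633483: f=1.983230 → w ← -0.633483 + 0.21·1.983230 = -0.217005
t=0.630000, w=-0.217005: f=1.263650 → w ← -0.217005 + 0.21·1.263650 = 0.048361
t=0.840000, w=0.048361: f=0.764151 → w ← 0.048361 + 0.21·0.764151 = 0.208833
w(1.05) ≈ 0.2088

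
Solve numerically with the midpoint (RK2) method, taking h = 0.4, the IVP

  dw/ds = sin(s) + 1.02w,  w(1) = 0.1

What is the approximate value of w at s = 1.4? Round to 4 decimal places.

Midpoint: k1 = f(s_n, w_n); k2 = f(s_n + h/2, w_n + (h/2)·k1); w_{n+1} = w_n + h·k2.
s=1.000000, w=0.100000:
  k1 = f(1.000000, 0.100000) = 0.943471
  k2 = f(1.200000, 0.288694) = 1.226507
  w ← 0.100000 + 0.4·1.226507 = 0.590603
w(1.4) ≈ 0.5906

0.5906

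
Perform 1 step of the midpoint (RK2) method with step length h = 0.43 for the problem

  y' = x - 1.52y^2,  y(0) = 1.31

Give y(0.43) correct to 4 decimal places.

Midpoint: k1 = f(x_n, y_n); k2 = f(x_n + h/2, y_n + (h/2)·k1); y_{n+1} = y_n + h·k2.
x=0.000000, y=1.310000:
  k1 = f(0.000000, 1.310000) = -2.608472
  k2 = f(0.215000, 0.749179) = -0.638128
  y ← 1.310000 + 0.43·(-0.638128) = 1.035605
y(0.43) ≈ 1.0356

1.0356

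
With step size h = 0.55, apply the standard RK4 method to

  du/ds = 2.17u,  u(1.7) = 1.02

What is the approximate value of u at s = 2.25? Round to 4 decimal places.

RK4: k1 = f(s_n, u_n); k2 = f(s_n + h/2, u_n + (h/2)·k1); k3 = f(s_n + h/2, u_n + (h/2)·k2); k4 = f(s_n + h, u_n + h·k3); u_{n+1} = u_n + (h/6)·(k1 + 2k2 + 2k3 + k4).
s=1.700000, u=1.020000:
  k1 = f(1.700000, 1.020000) = 2.213400
  k2 = f(1.975000, 1.628685) = 3.534246
  k3 = f(1.975000, 1.991918) = 4.322462
  k4 = f(2.250000, 3.397354) = 7.372258
  u ← 1.020000 + (0.55/6)·(k1 + 2k2 + 2k3 + k4) = 3.339082
u(2.25) ≈ 3.3391

3.3391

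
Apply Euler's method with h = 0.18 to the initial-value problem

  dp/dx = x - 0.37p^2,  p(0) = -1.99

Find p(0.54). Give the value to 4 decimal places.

-2.9312

Euler: p_{n+1} = p_n + h·f(x_n, p_n).
x=0.000000, p=-1.990000: f=-1.465237 → p ← -1.990000 + 0.18·(-1.465237) = -2.253743
x=0.180000, p=-2.253743: f=-1.699362 → p ← -2.253743 + 0.18·(-1.699362) = -2.559628
x=0.360000, p=-2.559628: f=-2.064127 → p ← -2.559628 + 0.18·(-2.064127) = -2.931171
p(0.54) ≈ -2.9312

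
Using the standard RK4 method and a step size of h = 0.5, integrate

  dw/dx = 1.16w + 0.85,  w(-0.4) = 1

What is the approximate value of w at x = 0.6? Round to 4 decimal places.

4.7909

RK4: k1 = f(x_n, w_n); k2 = f(x_n + h/2, w_n + (h/2)·k1); k3 = f(x_n + h/2, w_n + (h/2)·k2); k4 = f(x_n + h, w_n + h·k3); w_{n+1} = w_n + (h/6)·(k1 + 2k2 + 2k3 + k4).
x=-0.400000, w=1.000000:
  k1 = f(-0.400000, 1.000000) = 2.010000
  k2 = f(-0.150000, 1.502500) = 2.592900
  k3 = f(-0.150000, 1.648225) = 2.761941
  k4 = f(0.100000, 2.380971) = 3.611926
  w ← 1.000000 + (0.5/6)·(k1 + 2k2 + 2k3 + k4) = 2.360967
x=0.100000, w=2.360967:
  k1 = f(0.100000, 2.360967) = 3.588722
  k2 = f(0.350000, 3.258148) = 4.629451
  k3 = f(0.350000, 3.518330) = 4.931263
  k4 = f(0.600000, 4.826599) = 6.448855
  w ← 2.360967 + (0.5/6)·(k1 + 2k2 + 2k3 + k4) = 4.790884
w(0.6) ≈ 4.7909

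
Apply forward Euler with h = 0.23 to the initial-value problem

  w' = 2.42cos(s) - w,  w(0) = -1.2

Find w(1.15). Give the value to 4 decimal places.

Euler: w_{n+1} = w_n + h·f(s_n, w_n).
s=0.000000, w=-1.200000: f=3.620000 → w ← -1.200000 + 0.23·3.620000 = -0.367400
s=0.230000, w=-0.367400: f=2.723673 → w ← -0.367400 + 0.23·2.723673 = 0.259045
s=0.460000, w=0.259045: f=1.909402 → w ← 0.259045 + 0.23·1.909402 = 0.698207
s=0.690000, w=0.698207: f=1.168208 → w ← 0.698207 + 0.23·1.168208 = 0.966895
s=0.920000, w=0.966895: f=0.499190 → w ← 0.966895 + 0.23·0.499190 = 1.081709
w(1.15) ≈ 1.0817

1.0817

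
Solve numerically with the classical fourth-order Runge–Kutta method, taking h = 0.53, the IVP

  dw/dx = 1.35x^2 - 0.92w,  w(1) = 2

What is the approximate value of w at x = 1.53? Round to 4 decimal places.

2.1795

RK4: k1 = f(x_n, w_n); k2 = f(x_n + h/2, w_n + (h/2)·k1); k3 = f(x_n + h/2, w_n + (h/2)·k2); k4 = f(x_n + h, w_n + h·k3); w_{n+1} = w_n + (h/6)·(k1 + 2k2 + 2k3 + k4).
x=1.000000, w=2.000000:
  k1 = f(1.000000, 2.000000) = -0.490000
  k2 = f(1.265000, 1.870150) = 0.439766
  k3 = f(1.265000, 2.116538) = 0.213089
  k4 = f(1.530000, 2.112937) = 1.216313
  w ← 2.000000 + (0.53/6)·(k1 + 2k2 + 2k3 + k4) = 2.179495
w(1.53) ≈ 2.1795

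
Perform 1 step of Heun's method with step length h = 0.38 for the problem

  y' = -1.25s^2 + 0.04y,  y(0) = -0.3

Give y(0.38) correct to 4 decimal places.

-0.3389

Heun: k1 = f(s_n, y_n); k2 = f(s_n + h, y_n + h·k1); y_{n+1} = y_n + (h/2)·(k1 + k2).
s=0.000000, y=-0.300000:
  k1 = f(0.000000, -0.300000) = -0.012000
  k2 = f(0.380000, -0.304560) = -0.192682
  y ← -0.300000 + (0.38/2)·(-0.012000 + (-0.192682)) = -0.338890
y(0.38) ≈ -0.3389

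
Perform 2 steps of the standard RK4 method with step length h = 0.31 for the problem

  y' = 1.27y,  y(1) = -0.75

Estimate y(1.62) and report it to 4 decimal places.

RK4: k1 = f(t_n, y_n); k2 = f(t_n + h/2, y_n + (h/2)·k1); k3 = f(t_n + h/2, y_n + (h/2)·k2); k4 = f(t_n + h, y_n + h·k3); y_{n+1} = y_n + (h/6)·(k1 + 2k2 + 2k3 + k4).
t=1.000000, y=-0.750000:
  k1 = f(1.000000, -0.750000) = -0.952500
  k2 = f(1.155000, -0.897637) = -1.140000
  k3 = f(1.155000, -0.926700) = -1.176909
  k4 = f(1.310000, -1.114842) = -1.415849
  y ← -0.750000 + (0.31/6)·(k1 + 2k2 + 2k3 + k4) = -1.111779
t=1.310000, y=-1.111779:
  k1 = f(1.310000, -1.111779) = -1.411959
  k2 = f(1.465000, -1.330632) = -1.689903
  k3 = f(1.465000, -1.373714) = -1.744616
  k4 = f(1.620000, -1.652610) = -2.098814
  y ← -1.111779 + (0.31/6)·(k1 + 2k2 + 2k3 + k4) = -1.648069
y(1.62) ≈ -1.6481

-1.6481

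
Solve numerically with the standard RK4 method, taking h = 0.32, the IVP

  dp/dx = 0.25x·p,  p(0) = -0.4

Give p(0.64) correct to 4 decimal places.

-0.4210

RK4: k1 = f(x_n, p_n); k2 = f(x_n + h/2, p_n + (h/2)·k1); k3 = f(x_n + h/2, p_n + (h/2)·k2); k4 = f(x_n + h, p_n + h·k3); p_{n+1} = p_n + (h/6)·(k1 + 2k2 + 2k3 + k4).
x=0.000000, p=-0.400000:
  k1 = f(0.000000, -0.400000) = 0.000000
  k2 = f(0.160000, -0.400000) = -0.016000
  k3 = f(0.160000, -0.402560) = -0.016102
  k4 = f(0.320000, -0.405153) = -0.032412
  p ← -0.400000 + (0.32/6)·(k1 + 2k2 + 2k3 + k4) = -0.405153
x=0.320000, p=-0.405153:
  k1 = f(0.320000, -0.405153) = -0.032412
  k2 = f(0.480000, -0.410339) = -0.049241
  k3 = f(0.480000, -0.413031) = -0.049564
  k4 = f(0.640000, -0.421013) = -0.067362
  p ← -0.405153 + (0.32/6)·(k1 + 2k2 + 2k3 + k4) = -0.421013
p(0.64) ≈ -0.4210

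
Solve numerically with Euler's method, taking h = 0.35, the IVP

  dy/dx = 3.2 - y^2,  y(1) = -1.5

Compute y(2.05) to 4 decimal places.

Euler: y_{n+1} = y_n + h·f(x_n, y_n).
x=1.000000, y=-1.500000: f=0.950000 → y ← -1.500000 + 0.35·0.950000 = -1.167500
x=1.350000, y=-1.167500: f=1.836944 → y ← -1.167500 + 0.35·1.836944 = -0.524570
x=1.700000, y=-0.524570: f=2.924827 → y ← -0.524570 + 0.35·2.924827 = 0.499120
y(2.05) ≈ 0.4991

0.4991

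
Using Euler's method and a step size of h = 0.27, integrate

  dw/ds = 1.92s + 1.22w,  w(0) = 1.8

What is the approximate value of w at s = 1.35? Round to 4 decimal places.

9.4156

Euler: w_{n+1} = w_n + h·f(s_n, w_n).
s=0.000000, w=1.800000: f=2.196000 → w ← 1.800000 + 0.27·2.196000 = 2.392920
s=0.270000, w=2.392920: f=3.437762 → w ← 2.392920 + 0.27·3.437762 = 3.321116
s=0.540000, w=3.321116: f=5.088561 → w ← 3.321116 + 0.27·5.088561 = 4.695027
s=0.810000, w=4.695027: f=7.283133 → w ← 4.695027 + 0.27·7.283133 = 6.661473
s=1.080000, w=6.661473: f=10.200598 → w ← 6.661473 + 0.27·10.200598 = 9.415635
w(1.35) ≈ 9.4156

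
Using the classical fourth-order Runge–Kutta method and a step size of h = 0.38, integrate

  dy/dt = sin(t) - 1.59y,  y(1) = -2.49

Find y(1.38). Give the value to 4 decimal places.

-1.0974

RK4: k1 = f(t_n, y_n); k2 = f(t_n + h/2, y_n + (h/2)·k1); k3 = f(t_n + h/2, y_n + (h/2)·k2); k4 = f(t_n + h, y_n + h·k3); y_{n+1} = y_n + (h/6)·(k1 + 2k2 + 2k3 + k4).
t=1.000000, y=-2.490000:
  k1 = f(1.000000, -2.490000) = 4.800571
  k2 = f(1.190000, -1.577892) = 3.437216
  k3 = f(1.190000, -1.836929) = 3.849086
  k4 = f(1.380000, -1.027347) = 2.615336
  y ← -2.490000 + (0.38/6)·(k1 + 2k2 + 2k3 + k4) = -1.097394
y(1.38) ≈ -1.0974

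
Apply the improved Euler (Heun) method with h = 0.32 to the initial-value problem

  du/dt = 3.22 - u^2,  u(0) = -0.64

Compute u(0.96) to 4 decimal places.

Heun: k1 = f(t_n, u_n); k2 = f(t_n + h, u_n + h·k1); u_{n+1} = u_n + (h/2)·(k1 + k2).
t=0.000000, u=-0.640000:
  k1 = f(0.000000, -0.640000) = 2.810400
  k2 = f(0.320000, 0.259328) = 3.152749
  u ← -0.640000 + (0.32/2)·(2.810400 + 3.152749) = 0.314104
t=0.320000, u=0.314104:
  k1 = f(0.320000, 0.314104) = 3.121339
  k2 = f(0.640000, 1.312932) = 1.496209
  u ← 0.314104 + (0.32/2)·(3.121339 + 1.496209) = 1.052911
t=0.640000, u=1.052911:
  k1 = f(0.640000, 1.052911) = 2.111377
  k2 = f(0.960000, 1.728552) = 0.232107
  u ← 1.052911 + (0.32/2)·(2.111377 + 0.232107) = 1.427869
u(0.96) ≈ 1.4279

1.4279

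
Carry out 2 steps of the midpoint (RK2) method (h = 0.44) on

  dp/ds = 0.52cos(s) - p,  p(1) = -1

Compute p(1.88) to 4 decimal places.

-0.4246

Midpoint: k1 = f(s_n, p_n); k2 = f(s_n + h/2, p_n + (h/2)·k1); p_{n+1} = p_n + h·k2.
s=1.000000, p=-1.000000:
  k1 = f(1.000000, -1.000000) = 1.280957
  k2 = f(1.220000, -0.718189) = 0.896885
  p ← -1.000000 + 0.44·0.896885 = -0.605371
s=1.440000, p=-0.605371:
  k1 = f(1.440000, -0.605371) = 0.673191
  k2 = f(1.660000, -0.457269) = 0.410944
  p ← -0.605371 + 0.44·0.410944 = -0.424555
p(1.88) ≈ -0.4246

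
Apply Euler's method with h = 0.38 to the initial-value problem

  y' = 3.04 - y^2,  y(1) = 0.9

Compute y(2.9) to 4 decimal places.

1.7436

Euler: y_{n+1} = y_n + h·f(t_n, y_n).
t=1.000000, y=0.900000: f=2.230000 → y ← 0.900000 + 0.38·2.230000 = 1.747400
t=1.380000, y=1.747400: f=-0.013407 → y ← 1.747400 + 0.38·(-0.013407) = 1.742305
t=1.760000, y=1.742305: f=0.004372 → y ← 1.742305 + 0.38·0.004372 = 1.743967
t=2.140000, y=1.743967: f=-0.001420 → y ← 1.743967 + 0.38·(-0.001420) = 1.743427
t=2.520000, y=1.743427: f=0.000462 → y ← 1.743427 + 0.38·0.000462 = 1.743603
y(2.9) ≈ 1.7436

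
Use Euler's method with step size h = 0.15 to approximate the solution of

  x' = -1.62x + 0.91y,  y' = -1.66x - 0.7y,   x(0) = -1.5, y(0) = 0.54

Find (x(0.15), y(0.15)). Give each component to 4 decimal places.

-1.0618, 0.8568

Euler on (x,y): x_{n+1} = x_n + h·x', y_{n+1} = y_n + h·y'.
0.000000: (-1.500000, 0.540000); f=(2.921400, 2.112000) → (-1.061790, 0.856800)
(x(0.15), y(0.15)) ≈ (-1.0618, 0.8568)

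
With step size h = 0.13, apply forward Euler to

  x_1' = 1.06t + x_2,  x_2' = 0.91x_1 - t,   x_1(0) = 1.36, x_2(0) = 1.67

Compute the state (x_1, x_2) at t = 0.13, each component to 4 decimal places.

Euler on (x_1,x_2): x_1_{n+1} = x_1_n + h·x_1', x_2_{n+1} = x_2_n + h·x_2'.
0.000000: (1.360000, 1.670000); f=(1.670000, 1.237600) → (1.577100, 1.830888)
(x_1(0.13), x_2(0.13)) ≈ (1.5771, 1.8309)

1.5771, 1.8309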